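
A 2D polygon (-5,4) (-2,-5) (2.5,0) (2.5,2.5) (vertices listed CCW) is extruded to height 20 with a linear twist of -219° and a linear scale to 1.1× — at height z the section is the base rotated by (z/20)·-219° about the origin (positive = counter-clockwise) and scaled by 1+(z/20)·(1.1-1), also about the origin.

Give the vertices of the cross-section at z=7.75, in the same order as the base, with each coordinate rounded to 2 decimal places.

Cross-section at z=7.75: (3.67,5.54) (-5.36,1.60) (0.23,-2.59) (2.82,-2.35)

t = z/height = 7.75/20 = 0.3875
s = 1 + (scale-1)·z/height = 1 + (1.1-1)·7.75/20 = 1.038750
θ = twist·z/height = -219°·7.75/20 = -84.8625° = -1.481130 rad
cos θ = 0.089546, sin θ = -0.995983 (intermediates below are computed at full precision and shown rounded to 5 d.p.)
v1: (-5,4) → rotate → (3.53620,5.33810) → ×s → (3.67323,5.54495) → (3.67,5.54)
v2: (-2,-5) → rotate → (-5.15901,1.54423) → ×s → (-5.35892,1.60407) → (-5.36,1.60)
v3: (2.5,0) → rotate → (0.22387,-2.48996) → ×s → (0.23254,-2.58644) → (0.23,-2.59)
v4: (2.5,2.5) → rotate → (2.71382,-2.26609) → ×s → (2.81898,-2.35390) → (2.82,-2.35)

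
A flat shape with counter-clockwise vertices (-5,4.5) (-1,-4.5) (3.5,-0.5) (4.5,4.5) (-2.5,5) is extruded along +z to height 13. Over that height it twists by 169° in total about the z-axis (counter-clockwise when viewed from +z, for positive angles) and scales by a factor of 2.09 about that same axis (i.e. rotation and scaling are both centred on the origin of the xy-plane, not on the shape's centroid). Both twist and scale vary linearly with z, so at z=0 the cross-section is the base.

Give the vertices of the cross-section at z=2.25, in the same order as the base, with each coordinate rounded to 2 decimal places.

Cross-section at z=2.25: (-7.80,1.76) (1.58,-5.25) (3.92,1.51) (2.05,7.28) (-5.50,3.73)

t = z/height = 2.25/13 = 0.173077
s = 1 + (scale-1)·z/height = 1 + (2.09-1)·2.25/13 = 1.188654
θ = twist·z/height = 169°·2.25/13 = 29.2500° = 0.510509 rad
cos θ = 0.872496, sin θ = 0.488621 (intermediates below are computed at full precision and shown rounded to 5 d.p.)
v1: (-5,4.5) → rotate → (-6.56128,1.48313) → ×s → (-7.79909,1.76292) → (-7.80,1.76)
v2: (-1,-4.5) → rotate → (1.32630,-4.41485) → ×s → (1.57651,-5.24773) → (1.58,-5.25)
v3: (3.5,-0.5) → rotate → (3.29805,1.27393) → ×s → (3.92024,1.51426) → (3.92,1.51)
v4: (4.5,4.5) → rotate → (1.72744,6.12503) → ×s → (2.05332,7.28054) → (2.05,7.28)
v5: (-2.5,5) → rotate → (-4.62435,3.14093) → ×s → (-5.49675,3.73347) → (-5.50,3.73)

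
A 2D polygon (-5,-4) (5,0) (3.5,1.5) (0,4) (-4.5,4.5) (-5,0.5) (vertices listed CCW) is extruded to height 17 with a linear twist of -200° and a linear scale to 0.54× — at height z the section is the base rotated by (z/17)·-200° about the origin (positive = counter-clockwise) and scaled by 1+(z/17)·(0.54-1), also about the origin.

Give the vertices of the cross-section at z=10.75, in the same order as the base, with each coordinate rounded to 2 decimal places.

Cross-section at z=10.75: (-0.17,4.54) (-2.11,-2.85) (-0.62,-2.63) (2.28,-1.69) (4.46,0.67) (2.39,2.64)

t = z/height = 10.75/17 = 0.632353
s = 1 + (scale-1)·z/height = 1 + (0.54-1)·10.75/17 = 0.709118
θ = twist·z/height = -200°·10.75/17 = -126.4706° = -2.207328 rad
cos θ = -0.594410, sin θ = -0.804162 (intermediates below are computed at full precision and shown rounded to 5 d.p.)
v1: (-5,-4) → rotate → (-0.24460,6.39845) → ×s → (-0.17345,4.53725) → (-0.17,4.54)
v2: (5,0) → rotate → (-2.97205,-4.02081) → ×s → (-2.10753,-2.85123) → (-2.11,-2.85)
v3: (3.5,1.5) → rotate → (-0.87419,-3.70618) → ×s → (-0.61991,-2.62812) → (-0.62,-2.63)
v4: (0,4) → rotate → (3.21665,-2.37764) → ×s → (2.28098,-1.68603) → (2.28,-1.69)
v5: (-4.5,4.5) → rotate → (6.29357,0.94388) → ×s → (4.46288,0.66932) → (4.46,0.67)
v6: (-5,0.5) → rotate → (3.37413,3.72361) → ×s → (2.39266,2.64047) → (2.39,2.64)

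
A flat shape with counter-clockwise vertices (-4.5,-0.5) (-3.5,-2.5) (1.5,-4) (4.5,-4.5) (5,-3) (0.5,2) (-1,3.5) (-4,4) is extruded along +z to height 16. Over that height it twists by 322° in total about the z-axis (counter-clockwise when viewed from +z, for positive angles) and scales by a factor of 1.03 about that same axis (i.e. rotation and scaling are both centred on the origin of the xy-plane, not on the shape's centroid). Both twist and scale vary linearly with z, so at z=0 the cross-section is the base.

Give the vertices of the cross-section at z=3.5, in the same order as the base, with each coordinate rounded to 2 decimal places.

t = z/height = 3.5/16 = 0.21875
s = 1 + (scale-1)·z/height = 1 + (1.03-1)·3.5/16 = 1.006563
θ = twist·z/height = 322°·3.5/16 = 70.4375° = 1.229366 rad
cos θ = 0.334835, sin θ = 0.942277 (intermediates below are computed at full precision and shown rounded to 5 d.p.)
v1: (-4.5,-0.5) → rotate → (-1.03562,-4.40766) → ×s → (-1.04241,-4.43659) → (-1.04,-4.44)
v2: (-3.5,-2.5) → rotate → (1.18377,-4.13506) → ×s → (1.19154,-4.16219) → (1.19,-4.16)
v3: (1.5,-4) → rotate → (4.27136,0.07408) → ×s → (4.29939,0.07456) → (4.30,0.07)
v4: (4.5,-4.5) → rotate → (5.74700,2.73349) → ×s → (5.78472,2.75143) → (5.78,2.75)
v5: (5,-3) → rotate → (4.50101,3.70688) → ×s → (4.53054,3.73121) → (4.53,3.73)
v6: (0.5,2) → rotate → (-1.71714,1.14081) → ×s → (-1.72840,1.14829) → (-1.73,1.15)
v7: (-1,3.5) → rotate → (-3.63280,0.22965) → ×s → (-3.65664,0.23115) → (-3.66,0.23)
v8: (-4,4) → rotate → (-5.10845,-2.42977) → ×s → (-5.14197,-2.44571) → (-5.14,-2.45)

Cross-section at z=3.5: (-1.04,-4.44) (1.19,-4.16) (4.30,0.07) (5.78,2.75) (4.53,3.73) (-1.73,1.15) (-3.66,0.23) (-5.14,-2.45)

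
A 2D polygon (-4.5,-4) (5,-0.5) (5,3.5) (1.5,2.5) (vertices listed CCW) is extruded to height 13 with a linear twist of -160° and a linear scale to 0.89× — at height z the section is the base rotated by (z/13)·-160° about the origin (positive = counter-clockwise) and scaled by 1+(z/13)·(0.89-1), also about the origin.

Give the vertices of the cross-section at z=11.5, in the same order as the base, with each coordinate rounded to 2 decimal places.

Cross-section at z=11.5: (0.93,5.35) (-3.81,-2.45) (-1.57,-5.28) (0.34,-2.61)

t = z/height = 11.5/13 = 0.884615
s = 1 + (scale-1)·z/height = 1 + (0.89-1)·11.5/13 = 0.902692
θ = twist·z/height = -160°·11.5/13 = -141.5385° = -2.470312 rad
cos θ = -0.783026, sin θ = -0.621989 (intermediates below are computed at full precision and shown rounded to 5 d.p.)
v1: (-4.5,-4) → rotate → (1.03566,5.93105) → ×s → (0.93488,5.35392) → (0.93,5.35)
v2: (5,-0.5) → rotate → (-4.22612,-2.71843) → ×s → (-3.81489,-2.45391) → (-3.81,-2.45)
v3: (5,3.5) → rotate → (-1.73817,-5.85054) → ×s → (-1.56903,-5.28123) → (-1.57,-5.28)
v4: (1.5,2.5) → rotate → (0.38043,-2.89055) → ×s → (0.34341,-2.60928) → (0.34,-2.61)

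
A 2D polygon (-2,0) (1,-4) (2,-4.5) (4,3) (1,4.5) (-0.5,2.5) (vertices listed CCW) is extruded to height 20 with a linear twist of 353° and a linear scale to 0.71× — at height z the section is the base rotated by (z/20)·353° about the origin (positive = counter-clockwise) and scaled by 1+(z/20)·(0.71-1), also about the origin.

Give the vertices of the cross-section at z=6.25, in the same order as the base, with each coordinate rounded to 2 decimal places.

t = z/height = 6.25/20 = 0.3125
s = 1 + (scale-1)·z/height = 1 + (0.71-1)·6.25/20 = 0.909375
θ = twist·z/height = 353°·6.25/20 = 110.3125° = 1.925316 rad
cos θ = -0.347140, sin θ = 0.937813 (intermediates below are computed at full precision and shown rounded to 5 d.p.)
v1: (-2,0) → rotate → (0.69428,-1.87563) → ×s → (0.63136,-1.70565) → (0.63,-1.71)
v2: (1,-4) → rotate → (3.40411,2.32637) → ×s → (3.09561,2.11555) → (3.10,2.12)
v3: (2,-4.5) → rotate → (3.52588,3.43776) → ×s → (3.20635,3.12621) → (3.21,3.13)
v4: (4,3) → rotate → (-4.20200,2.70983) → ×s → (-3.82119,2.46425) → (-3.82,2.46)
v5: (1,4.5) → rotate → (-4.56730,-0.62432) → ×s → (-4.15339,-0.56774) → (-4.15,-0.57)
v6: (-0.5,2.5) → rotate → (-2.17096,-1.33676) → ×s → (-1.97422,-1.21561) → (-1.97,-1.22)

Cross-section at z=6.25: (0.63,-1.71) (3.10,2.12) (3.21,3.13) (-3.82,2.46) (-4.15,-0.57) (-1.97,-1.22)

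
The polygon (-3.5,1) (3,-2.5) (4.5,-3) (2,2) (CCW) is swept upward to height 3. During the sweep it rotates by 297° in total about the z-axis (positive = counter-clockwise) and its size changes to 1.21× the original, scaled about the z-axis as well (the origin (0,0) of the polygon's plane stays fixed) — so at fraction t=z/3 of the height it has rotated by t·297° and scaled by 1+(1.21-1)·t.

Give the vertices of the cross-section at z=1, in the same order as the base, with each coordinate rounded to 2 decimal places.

Cross-section at z=1: (-0.47,-3.87) (2.14,3.59) (2.42,5.26) (-2.45,1.78)

t = z/height = 1/3 = 0.333333
s = 1 + (scale-1)·z/height = 1 + (1.21-1)·1/3 = 1.070000
θ = twist·z/height = 297°·1/3 = 99.0000° = 1.727876 rad
cos θ = -0.156434, sin θ = 0.987688 (intermediates below are computed at full precision and shown rounded to 5 d.p.)
v1: (-3.5,1) → rotate → (-0.44017,-3.61334) → ×s → (-0.47098,-3.86628) → (-0.47,-3.87)
v2: (3,-2.5) → rotate → (1.99992,3.35415) → ×s → (2.13991,3.58894) → (2.14,3.59)
v3: (4.5,-3) → rotate → (2.25911,4.91390) → ×s → (2.41725,5.25787) → (2.42,5.26)
v4: (2,2) → rotate → (-2.28825,1.66251) → ×s → (-2.44842,1.77888) → (-2.45,1.78)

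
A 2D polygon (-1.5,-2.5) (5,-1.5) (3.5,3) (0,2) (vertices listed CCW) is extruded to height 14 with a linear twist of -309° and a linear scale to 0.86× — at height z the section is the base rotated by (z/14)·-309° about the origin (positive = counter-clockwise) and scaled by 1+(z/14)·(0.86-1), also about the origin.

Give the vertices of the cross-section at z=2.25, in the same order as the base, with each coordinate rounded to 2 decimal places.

Cross-section at z=2.25: (-2.81,-0.46) (2.05,-4.67) (4.45,-0.71) (1.49,1.27)

t = z/height = 2.25/14 = 0.160714
s = 1 + (scale-1)·z/height = 1 + (0.86-1)·2.25/14 = 0.977500
θ = twist·z/height = -309°·2.25/14 = -49.6607° = -0.866743 rad
cos θ = 0.647313, sin θ = -0.762225 (intermediates below are computed at full precision and shown rounded to 5 d.p.)
v1: (-1.5,-2.5) → rotate → (-2.87653,-0.47494) → ×s → (-2.81181,-0.46426) → (-2.81,-0.46)
v2: (5,-1.5) → rotate → (2.09323,-4.78209) → ×s → (2.04613,-4.67450) → (2.05,-4.67)
v3: (3.5,3) → rotate → (4.55227,-0.72585) → ×s → (4.44984,-0.70952) → (4.45,-0.71)
v4: (0,2) → rotate → (1.52445,1.29463) → ×s → (1.49015,1.26550) → (1.49,1.27)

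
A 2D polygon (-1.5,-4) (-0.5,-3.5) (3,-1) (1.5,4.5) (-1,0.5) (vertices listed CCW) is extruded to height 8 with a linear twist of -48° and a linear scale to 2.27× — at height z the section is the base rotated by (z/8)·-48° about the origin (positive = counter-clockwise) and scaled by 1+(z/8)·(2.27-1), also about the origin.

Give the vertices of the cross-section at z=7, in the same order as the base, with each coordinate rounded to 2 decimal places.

Cross-section at z=7: (-8.00,-4.16) (-5.73,-4.79) (3.29,-5.81) (8.71,4.94) (-0.86,2.20)

t = z/height = 7/8 = 0.875
s = 1 + (scale-1)·z/height = 1 + (2.27-1)·7/8 = 2.111250
θ = twist·z/height = -48°·7/8 = -42.0000° = -0.733038 rad
cos θ = 0.743145, sin θ = -0.669131 (intermediates below are computed at full precision and shown rounded to 5 d.p.)
v1: (-1.5,-4) → rotate → (-3.79124,-1.96888) → ×s → (-8.00425,-4.15681) → (-8.00,-4.16)
v2: (-0.5,-3.5) → rotate → (-2.71353,-2.26644) → ×s → (-5.72894,-4.78502) → (-5.73,-4.79)
v3: (3,-1) → rotate → (1.56030,-2.75054) → ×s → (3.29419,-5.80707) → (3.29,-5.81)
v4: (1.5,4.5) → rotate → (4.12580,2.34046) → ×s → (8.71061,4.94129) → (8.71,4.94)
v5: (-1,0.5) → rotate → (-0.40858,1.04070) → ×s → (-0.86261,2.19718) → (-0.86,2.20)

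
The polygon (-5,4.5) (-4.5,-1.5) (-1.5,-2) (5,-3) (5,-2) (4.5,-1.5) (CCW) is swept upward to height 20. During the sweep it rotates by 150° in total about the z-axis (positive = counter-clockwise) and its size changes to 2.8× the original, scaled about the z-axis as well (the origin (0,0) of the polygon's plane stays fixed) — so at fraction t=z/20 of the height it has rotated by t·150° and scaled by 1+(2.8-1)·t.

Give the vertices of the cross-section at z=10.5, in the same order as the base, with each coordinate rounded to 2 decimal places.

Cross-section at z=10.5: (-10.48,-7.83) (1.15,-9.15) (3.25,-3.62) (7.62,8.40) (5.71,8.78) (4.57,8.02)

t = z/height = 10.5/20 = 0.525
s = 1 + (scale-1)·z/height = 1 + (2.8-1)·10.5/20 = 1.945000
θ = twist·z/height = 150°·10.5/20 = 78.7500° = 1.374447 rad
cos θ = 0.195090, sin θ = 0.980785 (intermediates below are computed at full precision and shown rounded to 5 d.p.)
v1: (-5,4.5) → rotate → (-5.38899,-4.02602) → ×s → (-10.48158,-7.83061) → (-10.48,-7.83)
v2: (-4.5,-1.5) → rotate → (0.59327,-4.70617) → ×s → (1.15391,-9.15350) → (1.15,-9.15)
v3: (-1.5,-2) → rotate → (1.66894,-1.86136) → ×s → (3.24608,-3.62034) → (3.25,-3.62)
v4: (5,-3) → rotate → (3.91781,4.31866) → ×s → (7.62014,8.39978) → (7.62,8.40)
v5: (5,-2) → rotate → (2.93702,4.51375) → ×s → (5.71251,8.77924) → (5.71,8.78)
v6: (4.5,-1.5) → rotate → (2.34908,4.12090) → ×s → (4.56897,8.01515) → (4.57,8.02)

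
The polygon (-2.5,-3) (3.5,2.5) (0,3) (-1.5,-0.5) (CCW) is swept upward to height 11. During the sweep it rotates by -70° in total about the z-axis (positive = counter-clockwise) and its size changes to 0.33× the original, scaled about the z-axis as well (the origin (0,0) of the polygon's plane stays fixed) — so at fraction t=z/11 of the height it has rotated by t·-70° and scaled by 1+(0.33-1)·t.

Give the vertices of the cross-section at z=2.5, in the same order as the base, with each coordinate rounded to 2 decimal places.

Cross-section at z=2.5: (-2.74,-1.86) (3.43,1.22) (0.70,2.45) (-1.34,-0.06)

t = z/height = 2.5/11 = 0.227273
s = 1 + (scale-1)·z/height = 1 + (0.33-1)·2.5/11 = 0.847727
θ = twist·z/height = -70°·2.5/11 = -15.9091° = -0.277666 rad
cos θ = 0.961698, sin θ = -0.274112 (intermediates below are computed at full precision and shown rounded to 5 d.p.)
v1: (-2.5,-3) → rotate → (-3.22658,-2.19981) → ×s → (-2.73526,-1.86484) → (-2.74,-1.86)
v2: (3.5,2.5) → rotate → (4.05122,1.44485) → ×s → (3.43433,1.22484) → (3.43,1.22)
v3: (0,3) → rotate → (0.82234,2.88509) → ×s → (0.69712,2.44577) → (0.70,2.45)
v4: (-1.5,-0.5) → rotate → (-1.57960,-0.06968) → ×s → (-1.33907,-0.05907) → (-1.34,-0.06)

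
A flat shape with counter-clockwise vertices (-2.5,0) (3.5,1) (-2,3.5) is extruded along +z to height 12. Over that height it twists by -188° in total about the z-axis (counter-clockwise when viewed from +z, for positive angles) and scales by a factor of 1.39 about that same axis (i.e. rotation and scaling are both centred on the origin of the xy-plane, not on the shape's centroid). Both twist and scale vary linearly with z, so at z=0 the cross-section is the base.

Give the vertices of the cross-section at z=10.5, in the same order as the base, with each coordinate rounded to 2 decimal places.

Cross-section at z=10.5: (3.23,0.90) (-4.17,-2.55) (3.84,-3.81)

t = z/height = 10.5/12 = 0.875
s = 1 + (scale-1)·z/height = 1 + (1.39-1)·10.5/12 = 1.341250
θ = twist·z/height = -188°·10.5/12 = -164.5000° = -2.871067 rad
cos θ = -0.963630, sin θ = -0.267238 (intermediates below are computed at full precision and shown rounded to 5 d.p.)
v1: (-2.5,0) → rotate → (2.40908,0.66810) → ×s → (3.23117,0.89608) → (3.23,0.90)
v2: (3.5,1) → rotate → (-3.10547,-1.89896) → ×s → (-4.16521,-2.54699) → (-4.17,-2.55)
v3: (-2,3.5) → rotate → (2.86260,-2.83823) → ×s → (3.83946,-3.80678) → (3.84,-3.81)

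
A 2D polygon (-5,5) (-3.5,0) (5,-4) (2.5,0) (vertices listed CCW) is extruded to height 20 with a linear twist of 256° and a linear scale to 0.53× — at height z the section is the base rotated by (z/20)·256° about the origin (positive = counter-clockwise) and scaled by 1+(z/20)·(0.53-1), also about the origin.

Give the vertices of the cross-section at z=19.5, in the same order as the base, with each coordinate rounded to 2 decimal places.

Cross-section at z=19.5: (3.48,1.59) (0.66,1.78) (-2.98,-1.78) (-0.47,-1.27)

t = z/height = 19.5/20 = 0.975
s = 1 + (scale-1)·z/height = 1 + (0.53-1)·19.5/20 = 0.541750
θ = twist·z/height = 256°·19.5/20 = 249.6000° = 4.356342 rad
cos θ = -0.348572, sin θ = -0.937282 (intermediates below are computed at full precision and shown rounded to 5 d.p.)
v1: (-5,5) → rotate → (6.42927,2.94355) → ×s → (3.48306,1.59467) → (3.48,1.59)
v2: (-3.5,0) → rotate → (1.22000,3.28049) → ×s → (0.66094,1.77720) → (0.66,1.78)
v3: (5,-4) → rotate → (-5.49199,-3.29212) → ×s → (-2.97528,-1.78351) → (-2.98,-1.78)
v4: (2.5,0) → rotate → (-0.87143,-2.34320) → ×s → (-0.47210,-1.26943) → (-0.47,-1.27)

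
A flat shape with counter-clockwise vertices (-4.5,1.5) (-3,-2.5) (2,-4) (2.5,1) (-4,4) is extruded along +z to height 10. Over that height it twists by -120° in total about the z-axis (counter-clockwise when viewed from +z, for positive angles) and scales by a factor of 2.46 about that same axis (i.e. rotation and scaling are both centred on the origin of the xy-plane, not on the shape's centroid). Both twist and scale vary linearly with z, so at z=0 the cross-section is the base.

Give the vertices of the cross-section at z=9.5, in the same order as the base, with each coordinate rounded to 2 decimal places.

t = z/height = 9.5/10 = 0.95
s = 1 + (scale-1)·z/height = 1 + (2.46-1)·9.5/10 = 2.387000
θ = twist·z/height = -120°·9.5/10 = -114.0000° = -1.989675 rad
cos θ = -0.406737, sin θ = -0.913545 (intermediates below are computed at full precision and shown rounded to 5 d.p.)
v1: (-4.5,1.5) → rotate → (3.20063,3.50085) → ×s → (7.63991,8.35653) → (7.64,8.36)
v2: (-3,-2.5) → rotate → (-1.06365,3.75748) → ×s → (-2.53894,8.96910) → (-2.54,8.97)
v3: (2,-4) → rotate → (-4.46766,-0.20014) → ×s → (-10.66429,-0.47774) → (-10.66,-0.48)
v4: (2.5,1) → rotate → (-0.10330,-2.69060) → ×s → (-0.24657,-6.42246) → (-0.25,-6.42)
v5: (-4,4) → rotate → (5.28113,2.02724) → ×s → (12.60605,4.83901) → (12.61,4.84)

Cross-section at z=9.5: (7.64,8.36) (-2.54,8.97) (-10.66,-0.48) (-0.25,-6.42) (12.61,4.84)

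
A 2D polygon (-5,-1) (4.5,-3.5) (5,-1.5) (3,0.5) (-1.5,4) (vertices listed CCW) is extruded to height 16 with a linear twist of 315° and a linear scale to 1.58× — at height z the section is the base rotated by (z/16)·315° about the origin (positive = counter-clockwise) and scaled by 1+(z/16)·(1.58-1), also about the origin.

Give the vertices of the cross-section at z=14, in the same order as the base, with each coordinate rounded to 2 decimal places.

t = z/height = 14/16 = 0.875
s = 1 + (scale-1)·z/height = 1 + (1.58-1)·14/16 = 1.507500
θ = twist·z/height = 315°·14/16 = 275.6250° = 4.810564 rad
cos θ = 0.098017, sin θ = -0.995185 (intermediates below are computed at full precision and shown rounded to 5 d.p.)
v1: (-5,-1) → rotate → (-1.48527,4.87791) → ×s → (-2.23905,7.35344) → (-2.24,7.35)
v2: (4.5,-3.5) → rotate → (-3.04207,-4.82139) → ×s → (-4.58592,-7.26825) → (-4.59,-7.27)
v3: (5,-1.5) → rotate → (-1.00269,-5.12295) → ×s → (-1.51156,-7.72285) → (-1.51,-7.72)
v4: (3,0.5) → rotate → (0.79164,-2.93655) → ×s → (1.19340,-4.42684) → (1.19,-4.43)
v5: (-1.5,4) → rotate → (3.83371,1.88485) → ×s → (5.77932,2.84140) → (5.78,2.84)

Cross-section at z=14: (-2.24,7.35) (-4.59,-7.27) (-1.51,-7.72) (1.19,-4.43) (5.78,2.84)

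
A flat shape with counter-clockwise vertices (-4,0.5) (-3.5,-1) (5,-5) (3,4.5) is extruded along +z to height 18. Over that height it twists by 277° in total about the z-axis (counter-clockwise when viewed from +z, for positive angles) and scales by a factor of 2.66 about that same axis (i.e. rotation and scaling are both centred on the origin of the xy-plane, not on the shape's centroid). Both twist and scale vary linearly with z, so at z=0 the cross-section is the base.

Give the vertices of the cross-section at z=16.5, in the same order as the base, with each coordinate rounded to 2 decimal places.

Cross-section at z=16.5: (4.01,9.34) (0.02,9.18) (-15.61,-8.62) (8.81,-10.41)

t = z/height = 16.5/18 = 0.916667
s = 1 + (scale-1)·z/height = 1 + (2.66-1)·16.5/18 = 2.521667
θ = twist·z/height = 277°·16.5/18 = 253.9167° = 4.431682 rad
cos θ = -0.277035, sin θ = -0.960860 (intermediates below are computed at full precision and shown rounded to 5 d.p.)
v1: (-4,0.5) → rotate → (1.58857,3.70492) → ×s → (4.00585,9.34258) → (4.01,9.34)
v2: (-3.5,-1) → rotate → (0.00876,3.64004) → ×s → (0.02210,9.17898) → (0.02,9.18)
v3: (5,-5) → rotate → (-6.18947,-3.41912) → ×s → (-15.60779,-8.62189) → (-15.61,-8.62)
v4: (3,4.5) → rotate → (3.49276,-4.12924) → ×s → (8.80759,-10.41256) → (8.81,-10.41)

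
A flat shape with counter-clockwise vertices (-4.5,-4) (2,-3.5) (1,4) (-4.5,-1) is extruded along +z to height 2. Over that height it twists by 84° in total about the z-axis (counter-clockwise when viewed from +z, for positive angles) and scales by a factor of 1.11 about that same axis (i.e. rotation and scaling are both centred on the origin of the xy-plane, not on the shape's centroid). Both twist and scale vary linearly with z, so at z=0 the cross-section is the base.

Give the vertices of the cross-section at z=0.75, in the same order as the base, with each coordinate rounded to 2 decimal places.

t = z/height = 0.75/2 = 0.375
s = 1 + (scale-1)·z/height = 1 + (1.11-1)·0.75/2 = 1.041250
θ = twist·z/height = 84°·0.75/2 = 31.5000° = 0.549779 rad
cos θ = 0.852640, sin θ = 0.522499 (intermediates below are computed at full precision and shown rounded to 5 d.p.)
v1: (-4.5,-4) → rotate → (-1.74689,-5.76180) → ×s → (-1.81895,-5.99948) → (-1.82,-6.00)
v2: (2,-3.5) → rotate → (3.53403,-1.93924) → ×s → (3.67980,-2.01924) → (3.68,-2.02)
v3: (1,4) → rotate → (-1.23735,3.93306) → ×s → (-1.28839,4.09530) → (-1.29,4.10)
v4: (-4.5,-1) → rotate → (-3.31438,-3.20388) → ×s → (-3.45110,-3.33604) → (-3.45,-3.34)

Cross-section at z=0.75: (-1.82,-6.00) (3.68,-2.02) (-1.29,4.10) (-3.45,-3.34)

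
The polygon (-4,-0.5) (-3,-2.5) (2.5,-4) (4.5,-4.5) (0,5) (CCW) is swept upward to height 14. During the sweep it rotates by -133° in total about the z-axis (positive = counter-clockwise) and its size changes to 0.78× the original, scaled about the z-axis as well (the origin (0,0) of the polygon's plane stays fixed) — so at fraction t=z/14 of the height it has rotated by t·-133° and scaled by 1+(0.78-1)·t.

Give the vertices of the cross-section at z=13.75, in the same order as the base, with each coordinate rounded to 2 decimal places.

t = z/height = 13.75/14 = 0.982143
s = 1 + (scale-1)·z/height = 1 + (0.78-1)·13.75/14 = 0.783929
θ = twist·z/height = -133°·13.75/14 = -130.6250° = -2.279836 rad
cos θ = -0.651105, sin θ = -0.758987 (intermediates below are computed at full precision and shown rounded to 5 d.p.)
v1: (-4,-0.5) → rotate → (2.22493,3.36150) → ×s → (1.74418,2.63518) → (1.74,2.64)
v2: (-3,-2.5) → rotate → (0.05585,3.90473) → ×s → (0.04378,3.06103) → (0.04,3.06)
v3: (2.5,-4) → rotate → (-4.66371,0.70695) → ×s → (-3.65602,0.55420) → (-3.66,0.55)
v4: (4.5,-4.5) → rotate → (-6.34542,-0.48547) → ×s → (-4.97435,-0.38057) → (-4.97,-0.38)
v5: (0,5) → rotate → (3.79494,-3.25553) → ×s → (2.97496,-2.55210) → (2.97,-2.55)

Cross-section at z=13.75: (1.74,2.64) (0.04,3.06) (-3.66,0.55) (-4.97,-0.38) (2.97,-2.55)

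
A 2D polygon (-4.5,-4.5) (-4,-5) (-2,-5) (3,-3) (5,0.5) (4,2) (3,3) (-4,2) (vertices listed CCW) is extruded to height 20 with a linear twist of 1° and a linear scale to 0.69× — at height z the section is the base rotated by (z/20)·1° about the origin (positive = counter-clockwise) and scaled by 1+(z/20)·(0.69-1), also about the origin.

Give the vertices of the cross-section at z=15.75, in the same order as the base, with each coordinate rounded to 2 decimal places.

Cross-section at z=15.75: (-3.35,-3.45) (-2.97,-3.82) (-1.46,-3.80) (2.30,-2.24) (3.77,0.43) (3.00,1.55) (2.24,2.30) (-3.04,1.47)

t = z/height = 15.75/20 = 0.7875
s = 1 + (scale-1)·z/height = 1 + (0.69-1)·15.75/20 = 0.755875
θ = twist·z/height = 1°·15.75/20 = 0.7875° = 0.013744 rad
cos θ = 0.999906, sin θ = 0.013744 (intermediates below are computed at full precision and shown rounded to 5 d.p.)
v1: (-4.5,-4.5) → rotate → (-4.43773,-4.56142) → ×s → (-3.35437,-3.44787) → (-3.35,-3.45)
v2: (-4,-5) → rotate → (-3.93090,-5.05450) → ×s → (-2.97127,-3.82057) → (-2.97,-3.82)
v3: (-2,-5) → rotate → (-1.93109,-5.02702) → ×s → (-1.45966,-3.79980) → (-1.46,-3.80)
v4: (3,-3) → rotate → (3.04095,-2.95848) → ×s → (2.29858,-2.23624) → (2.30,-2.24)
v5: (5,0.5) → rotate → (4.99266,0.56867) → ×s → (3.77382,0.42985) → (3.77,0.43)
v6: (4,2) → rotate → (3.97213,2.05479) → ×s → (3.00244,1.55316) → (3.00,1.55)
v7: (3,3) → rotate → (2.95848,3.04095) → ×s → (2.23624,2.29858) → (2.24,2.30)
v8: (-4,2) → rotate → (-4.02711,1.94483) → ×s → (-3.04399,1.47005) → (-3.04,1.47)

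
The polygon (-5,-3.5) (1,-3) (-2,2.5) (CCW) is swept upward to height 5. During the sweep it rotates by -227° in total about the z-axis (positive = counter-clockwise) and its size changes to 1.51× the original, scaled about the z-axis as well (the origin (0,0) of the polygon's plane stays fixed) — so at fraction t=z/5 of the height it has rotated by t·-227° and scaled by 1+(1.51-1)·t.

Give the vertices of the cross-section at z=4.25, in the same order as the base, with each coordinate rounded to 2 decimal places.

Cross-section at z=4.25: (8.11,3.28) (-0.43,4.51) (1.99,-4.14)

t = z/height = 4.25/5 = 0.85
s = 1 + (scale-1)·z/height = 1 + (1.51-1)·4.25/5 = 1.433500
θ = twist·z/height = -227°·4.25/5 = -192.9500° = -3.367613 rad
cos θ = -0.974566, sin θ = 0.224101 (intermediates below are computed at full precision and shown rounded to 5 d.p.)
v1: (-5,-3.5) → rotate → (5.65718,2.29048) → ×s → (8.10957,3.28340) → (8.11,3.28)
v2: (1,-3) → rotate → (-0.30226,3.14780) → ×s → (-0.43330,4.51237) → (-0.43,4.51)
v3: (-2,2.5) → rotate → (1.38888,-2.88462) → ×s → (1.99096,-4.13510) → (1.99,-4.14)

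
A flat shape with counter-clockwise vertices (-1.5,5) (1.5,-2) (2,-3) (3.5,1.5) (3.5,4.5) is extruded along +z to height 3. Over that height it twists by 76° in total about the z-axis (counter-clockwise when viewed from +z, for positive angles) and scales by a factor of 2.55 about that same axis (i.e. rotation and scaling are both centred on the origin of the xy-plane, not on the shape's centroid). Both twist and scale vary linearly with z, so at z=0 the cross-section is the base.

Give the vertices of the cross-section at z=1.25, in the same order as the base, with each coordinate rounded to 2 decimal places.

Cross-section at z=1.25: (-6.42,5.71) (3.83,-1.51) (5.39,-2.47) (3.61,5.13) (1.01,9.33)

t = z/height = 1.25/3 = 0.416667
s = 1 + (scale-1)·z/height = 1 + (2.55-1)·1.25/3 = 1.645833
θ = twist·z/height = 76°·1.25/3 = 31.6667° = 0.552688 rad
cos θ = 0.851117, sin θ = 0.524977 (intermediates below are computed at full precision and shown rounded to 5 d.p.)
v1: (-1.5,5) → rotate → (-3.90156,3.46812) → ×s → (-6.42131,5.70795) → (-6.42,5.71)
v2: (1.5,-2) → rotate → (2.32663,-0.91477) → ×s → (3.82924,-1.50556) → (3.83,-1.51)
v3: (2,-3) → rotate → (3.27716,-1.50340) → ×s → (5.39366,-2.47434) → (5.39,-2.47)
v4: (3.5,1.5) → rotate → (2.19144,3.11409) → ×s → (3.60675,5.12528) → (3.61,5.13)
v5: (3.5,4.5) → rotate → (0.61651,5.66744) → ×s → (1.01468,9.32767) → (1.01,9.33)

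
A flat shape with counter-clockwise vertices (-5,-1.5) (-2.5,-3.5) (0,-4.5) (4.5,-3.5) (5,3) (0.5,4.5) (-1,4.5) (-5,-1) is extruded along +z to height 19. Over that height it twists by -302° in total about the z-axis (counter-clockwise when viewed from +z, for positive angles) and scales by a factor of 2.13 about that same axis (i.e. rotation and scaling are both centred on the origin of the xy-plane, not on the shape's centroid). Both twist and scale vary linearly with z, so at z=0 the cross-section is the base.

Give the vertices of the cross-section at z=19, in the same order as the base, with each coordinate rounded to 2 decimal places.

Cross-section at z=19: (-2.93,-10.72) (3.50,-8.47) (8.13,-5.08) (11.40,4.18) (0.22,12.42) (-7.56,5.98) (-9.26,3.27) (-3.84,-10.16)

t = z/height = 19/19 = 1
s = 1 + (scale-1)·z/height = 1 + (2.13-1)·19/19 = 2.130000
θ = twist·z/height = -302°·19/19 = -302.0000° = -5.270894 rad
cos θ = 0.529919, sin θ = 0.848048 (intermediates below are computed at full precision and shown rounded to 5 d.p.)
v1: (-5,-1.5) → rotate → (-1.37752,-5.03512) → ×s → (-2.93413,-10.72480) → (-2.93,-10.72)
v2: (-2.5,-3.5) → rotate → (1.64337,-3.97484) → ×s → (3.50038,-8.46640) → (3.50,-8.47)
v3: (0,-4.5) → rotate → (3.81622,-2.38464) → ×s → (8.12854,-5.07928) → (8.13,-5.08)
v4: (4.5,-3.5) → rotate → (5.35281,1.96150) → ×s → (11.40147,4.17799) → (11.40,4.18)
v5: (5,3) → rotate → (0.10545,5.83000) → ×s → (0.22461,12.41790) → (0.22,12.42)
v6: (0.5,4.5) → rotate → (-3.55126,2.80866) → ×s → (-7.56418,5.98245) → (-7.56,5.98)
v7: (-1,4.5) → rotate → (-4.34614,1.53659) → ×s → (-9.25727,3.27293) → (-9.26,3.27)
v8: (-5,-1) → rotate → (-1.80155,-4.77016) → ×s → (-3.83730,-10.16044) → (-3.84,-10.16)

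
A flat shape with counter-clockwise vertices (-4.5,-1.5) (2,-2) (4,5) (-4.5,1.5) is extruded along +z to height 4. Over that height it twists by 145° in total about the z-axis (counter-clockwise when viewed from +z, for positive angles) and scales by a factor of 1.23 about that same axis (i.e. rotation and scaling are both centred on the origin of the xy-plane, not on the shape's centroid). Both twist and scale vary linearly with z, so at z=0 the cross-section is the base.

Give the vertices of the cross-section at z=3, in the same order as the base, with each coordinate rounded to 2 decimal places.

t = z/height = 3/4 = 0.75
s = 1 + (scale-1)·z/height = 1 + (1.23-1)·3/4 = 1.172500
θ = twist·z/height = 145°·3/4 = 108.7500° = 1.898046 rad
cos θ = -0.321439, sin θ = 0.946930 (intermediates below are computed at full precision and shown rounded to 5 d.p.)
v1: (-4.5,-1.5) → rotate → (2.86687,-3.77903) → ×s → (3.36141,-4.43091) → (3.36,-4.43)
v2: (2,-2) → rotate → (1.25098,2.53674) → ×s → (1.46678,2.97433) → (1.47,2.97)
v3: (4,5) → rotate → (-6.02041,2.18052) → ×s → (-7.05893,2.55666) → (-7.06,2.56)
v4: (-4.5,1.5) → rotate → (0.02608,-4.74334) → ×s → (0.03058,-5.56157) → (0.03,-5.56)

Cross-section at z=3: (3.36,-4.43) (1.47,2.97) (-7.06,2.56) (0.03,-5.56)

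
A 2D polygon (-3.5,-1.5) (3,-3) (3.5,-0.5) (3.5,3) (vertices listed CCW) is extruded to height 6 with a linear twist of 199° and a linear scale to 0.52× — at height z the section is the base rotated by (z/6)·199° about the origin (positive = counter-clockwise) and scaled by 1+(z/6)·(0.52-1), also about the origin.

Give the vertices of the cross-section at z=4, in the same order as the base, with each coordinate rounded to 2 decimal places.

Cross-section at z=4: (2.36,-1.06) (0.12,2.88) (-1.36,1.98) (-3.11,0.37)

t = z/height = 4/6 = 0.666667
s = 1 + (scale-1)·z/height = 1 + (0.52-1)·4/6 = 0.680000
θ = twist·z/height = 199°·4/6 = 132.6667° = 2.315470 rad
cos θ = -0.677732, sin θ = 0.735309 (intermediates below are computed at full precision and shown rounded to 5 d.p.)
v1: (-3.5,-1.5) → rotate → (3.47503,-1.55698) → ×s → (2.36302,-1.05875) → (2.36,-1.06)
v2: (3,-3) → rotate → (0.17273,4.23912) → ×s → (0.11746,2.88260) → (0.12,2.88)
v3: (3.5,-0.5) → rotate → (-2.00441,2.91245) → ×s → (-1.36300,1.98046) → (-1.36,1.98)
v4: (3.5,3) → rotate → (-4.57799,0.54039) → ×s → (-3.11303,0.36746) → (-3.11,0.37)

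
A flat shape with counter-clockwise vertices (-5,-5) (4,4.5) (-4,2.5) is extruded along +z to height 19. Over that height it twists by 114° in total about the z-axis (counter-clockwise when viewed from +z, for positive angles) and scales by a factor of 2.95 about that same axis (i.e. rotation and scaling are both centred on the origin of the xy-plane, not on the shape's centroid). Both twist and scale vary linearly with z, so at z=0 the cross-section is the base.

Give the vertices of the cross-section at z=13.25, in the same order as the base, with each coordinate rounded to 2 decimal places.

t = z/height = 13.25/19 = 0.697368
s = 1 + (scale-1)·z/height = 1 + (2.95-1)·13.25/19 = 2.359868
θ = twist·z/height = 114°·13.25/19 = 79.5000° = 1.387537 rad
cos θ = 0.182236, sin θ = 0.983255 (intermediates below are computed at full precision and shown rounded to 5 d.p.)
v1: (-5,-5) → rotate → (4.00510,-5.82745) → ×s → (9.45150,-13.75202) → (9.45,-13.75)
v2: (4,4.5) → rotate → (-3.69570,4.75308) → ×s → (-8.72138,11.21664) → (-8.72,11.22)
v3: (-4,2.5) → rotate → (-3.18708,-3.47743) → ×s → (-7.52109,-8.20628) → (-7.52,-8.21)

Cross-section at z=13.25: (9.45,-13.75) (-8.72,11.22) (-7.52,-8.21)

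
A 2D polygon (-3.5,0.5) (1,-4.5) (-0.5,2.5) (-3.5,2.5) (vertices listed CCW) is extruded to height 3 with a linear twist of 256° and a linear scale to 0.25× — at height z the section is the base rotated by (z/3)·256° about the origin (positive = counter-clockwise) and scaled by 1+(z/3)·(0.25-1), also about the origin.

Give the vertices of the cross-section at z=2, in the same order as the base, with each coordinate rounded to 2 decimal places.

t = z/height = 2/3 = 0.666667
s = 1 + (scale-1)·z/height = 1 + (0.25-1)·2/3 = 0.500000
θ = twist·z/height = 256°·2/3 = 170.6667° = 2.978695 rad
cos θ = -0.986762, sin θ = 0.162178 (intermediates below are computed at full precision and shown rounded to 5 d.p.)
v1: (-3.5,0.5) → rotate → (3.37258,-1.06100) → ×s → (1.68629,-0.53050) → (1.69,-0.53)
v2: (1,-4.5) → rotate → (-0.25696,4.60260) → ×s → (-0.12848,2.30130) → (-0.13,2.30)
v3: (-0.5,2.5) → rotate → (0.08794,-2.54799) → ×s → (0.04397,-1.27400) → (0.04,-1.27)
v4: (-3.5,2.5) → rotate → (3.04822,-3.03453) → ×s → (1.52411,-1.51726) → (1.52,-1.52)

Cross-section at z=2: (1.69,-0.53) (-0.13,2.30) (0.04,-1.27) (1.52,-1.52)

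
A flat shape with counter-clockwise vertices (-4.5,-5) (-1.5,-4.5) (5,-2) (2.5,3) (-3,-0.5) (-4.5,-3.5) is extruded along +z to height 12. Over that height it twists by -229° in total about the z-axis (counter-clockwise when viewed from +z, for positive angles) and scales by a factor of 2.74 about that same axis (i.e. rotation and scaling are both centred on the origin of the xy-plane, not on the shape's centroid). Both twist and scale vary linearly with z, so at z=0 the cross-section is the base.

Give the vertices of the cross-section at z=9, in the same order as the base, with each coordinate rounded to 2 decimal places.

t = z/height = 9/12 = 0.75
s = 1 + (scale-1)·z/height = 1 + (2.74-1)·9/12 = 2.305000
θ = twist·z/height = -229°·9/12 = -171.7500° = -2.997603 rad
cos θ = -0.989651, sin θ = -0.143493 (intermediates below are computed at full precision and shown rounded to 5 d.p.)
v1: (-4.5,-5) → rotate → (3.73597,5.59397) → ×s → (8.61141,12.89411) → (8.61,12.89)
v2: (-1.5,-4.5) → rotate → (0.83876,4.66867) → ×s → (1.93334,10.76128) → (1.93,10.76)
v3: (5,-2) → rotate → (-5.23524,1.26184) → ×s → (-12.06723,2.90854) → (-12.07,2.91)
v4: (2.5,3) → rotate → (-2.04365,-3.32769) → ×s → (-4.71061,-7.67032) → (-4.71,-7.67)
v5: (-3,-0.5) → rotate → (2.89721,0.92530) → ×s → (6.67806,2.13282) → (6.68,2.13)
v6: (-4.5,-3.5) → rotate → (3.95121,4.10950) → ×s → (9.10753,9.47239) → (9.11,9.47)

Cross-section at z=9: (8.61,12.89) (1.93,10.76) (-12.07,2.91) (-4.71,-7.67) (6.68,2.13) (9.11,9.47)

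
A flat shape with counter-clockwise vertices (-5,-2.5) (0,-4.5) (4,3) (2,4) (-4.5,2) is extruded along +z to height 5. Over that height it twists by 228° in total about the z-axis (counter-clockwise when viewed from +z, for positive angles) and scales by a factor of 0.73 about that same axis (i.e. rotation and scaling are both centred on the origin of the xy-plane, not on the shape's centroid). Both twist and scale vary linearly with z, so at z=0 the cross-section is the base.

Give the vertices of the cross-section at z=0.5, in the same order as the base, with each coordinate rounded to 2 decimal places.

t = z/height = 0.5/5 = 0.1
s = 1 + (scale-1)·z/height = 1 + (0.73-1)·0.5/5 = 0.973000
θ = twist·z/height = 228°·0.5/5 = 22.8000° = 0.397935 rad
cos θ = 0.921863, sin θ = 0.387516 (intermediates below are computed at full precision and shown rounded to 5 d.p.)
v1: (-5,-2.5) → rotate → (-3.64053,-4.24224) → ×s → (-3.54223,-4.12770) → (-3.54,-4.13)
v2: (0,-4.5) → rotate → (1.74382,-4.14838) → ×s → (1.69674,-4.03638) → (1.70,-4.04)
v3: (4,3) → rotate → (2.52491,4.31565) → ×s → (2.45673,4.19913) → (2.46,4.20)
v4: (2,4) → rotate → (0.29366,4.46248) → ×s → (0.28574,4.34200) → (0.29,4.34)
v5: (-4.5,2) → rotate → (-4.92342,0.09991) → ×s → (-4.79048,0.09721) → (-4.79,0.10)

Cross-section at z=0.5: (-3.54,-4.13) (1.70,-4.04) (2.46,4.20) (0.29,4.34) (-4.79,0.10)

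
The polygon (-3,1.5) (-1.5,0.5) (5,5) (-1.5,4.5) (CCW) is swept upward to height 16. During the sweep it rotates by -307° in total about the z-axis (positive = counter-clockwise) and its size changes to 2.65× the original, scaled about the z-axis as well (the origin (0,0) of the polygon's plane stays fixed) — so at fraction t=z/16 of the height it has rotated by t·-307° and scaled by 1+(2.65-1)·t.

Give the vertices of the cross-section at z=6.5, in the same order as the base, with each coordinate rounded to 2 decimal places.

t = z/height = 6.5/16 = 0.40625
s = 1 + (scale-1)·z/height = 1 + (2.65-1)·6.5/16 = 1.670313
θ = twist·z/height = -307°·6.5/16 = -124.7188° = -2.176753 rad
cos θ = -0.569549, sin θ = -0.821958 (intermediates below are computed at full precision and shown rounded to 5 d.p.)
v1: (-3,1.5) → rotate → (2.94158,1.61155) → ×s → (4.91336,2.69179) → (4.91,2.69)
v2: (-1.5,0.5) → rotate → (1.26530,0.94816) → ×s → (2.11345,1.58373) → (2.11,1.58)
v3: (5,5) → rotate → (1.26205,-6.95753) → ×s → (2.10801,-11.62125) → (2.11,-11.62)
v4: (-1.5,4.5) → rotate → (4.55313,-1.33003) → ×s → (7.60515,-2.22157) → (7.61,-2.22)

Cross-section at z=6.5: (4.91,2.69) (2.11,1.58) (2.11,-11.62) (7.61,-2.22)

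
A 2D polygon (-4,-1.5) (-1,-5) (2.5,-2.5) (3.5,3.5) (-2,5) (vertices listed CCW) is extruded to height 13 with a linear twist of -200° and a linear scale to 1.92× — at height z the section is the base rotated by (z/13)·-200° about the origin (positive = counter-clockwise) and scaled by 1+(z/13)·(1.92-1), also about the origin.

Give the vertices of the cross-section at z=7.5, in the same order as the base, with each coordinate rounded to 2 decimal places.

t = z/height = 7.5/13 = 0.576923
s = 1 + (scale-1)·z/height = 1 + (1.92-1)·7.5/13 = 1.530769
θ = twist·z/height = -200°·7.5/13 = -115.3846° = -2.013841 rad
cos θ = -0.428693, sin θ = -0.903450 (intermediates below are computed at full precision and shown rounded to 5 d.p.)
v1: (-4,-1.5) → rotate → (0.35959,4.25684) → ×s → (0.55046,6.51624) → (0.55,6.52)
v2: (-1,-5) → rotate → (-4.08856,3.04691) → ×s → (-6.25864,4.66412) → (-6.26,4.66)
v3: (2.5,-2.5) → rotate → (-3.33036,-1.18689) → ×s → (-5.09801,-1.81686) → (-5.10,-1.82)
v4: (3.5,3.5) → rotate → (1.66165,-4.66250) → ×s → (2.54361,-7.13721) → (2.54,-7.14)
v5: (-2,5) → rotate → (5.37464,-0.33656) → ×s → (8.22733,-0.51520) → (8.23,-0.52)

Cross-section at z=7.5: (0.55,6.52) (-6.26,4.66) (-5.10,-1.82) (2.54,-7.14) (8.23,-0.52)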